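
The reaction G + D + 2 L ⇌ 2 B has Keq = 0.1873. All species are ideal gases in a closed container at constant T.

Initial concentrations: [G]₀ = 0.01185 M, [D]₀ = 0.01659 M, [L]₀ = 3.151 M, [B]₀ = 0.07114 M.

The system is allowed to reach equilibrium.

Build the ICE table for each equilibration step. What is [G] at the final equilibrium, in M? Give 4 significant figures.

[G]_eq = 0.02716 M

Q₀ = 2.593 vs Keq = 0.1873 ⇒ Q>K, reverse
Step 1:
                    G           D           L           B
  init        0.01185     0.01659       3.151     0.07114
  Δ           0.01531     0.01531     0.03061    -0.03061
  eq          0.02716      0.0319       3.182     0.04053
  solve Keq expr → x = -0.01531; check Q = 0.1873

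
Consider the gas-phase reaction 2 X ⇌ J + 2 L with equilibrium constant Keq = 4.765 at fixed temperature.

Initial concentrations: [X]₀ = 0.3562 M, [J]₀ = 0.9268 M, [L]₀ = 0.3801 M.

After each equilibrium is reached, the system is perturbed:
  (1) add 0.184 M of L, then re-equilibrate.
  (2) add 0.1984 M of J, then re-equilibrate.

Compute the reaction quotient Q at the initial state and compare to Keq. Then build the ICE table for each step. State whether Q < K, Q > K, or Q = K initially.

Q₀ = 1.055; Q < K (proceeds forward)

Q₀ = 1.055 vs Keq = 4.765 ⇒ Q<K, forward
Step 1:
                   X          J          L
  init        0.3562     0.9268     0.3801
  Δ          -0.1257    0.06285     0.1257
  eq          0.2305     0.9896     0.5058
  solve Keq expr → x = 0.06285; check Q = 4.765
Then add 0.184 M of L.
Step 2:
                   X          J          L
  init        0.2305     0.9896     0.6898
  Δ          0.05483   -0.02742   -0.05483
  eq          0.2853     0.9622      0.635
  solve Keq expr → x = -0.02742; check Q = 4.765
Then add 0.1984 M of J.
Step 3:
                   X          J          L
  init        0.2853      1.161      0.635
  Δ          0.01798  -0.008991   -0.01798
  eq          0.3033      1.152      0.617
  solve Keq expr → x = -0.008991; check Q = 4.765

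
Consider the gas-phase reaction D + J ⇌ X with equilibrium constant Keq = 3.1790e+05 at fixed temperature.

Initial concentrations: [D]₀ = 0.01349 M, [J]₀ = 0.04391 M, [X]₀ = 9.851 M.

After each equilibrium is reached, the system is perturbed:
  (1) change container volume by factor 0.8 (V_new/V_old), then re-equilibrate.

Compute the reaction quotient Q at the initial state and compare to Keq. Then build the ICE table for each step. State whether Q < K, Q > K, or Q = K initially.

Q₀ = 1.6630e+04; Q < K (proceeds forward)

Q₀ = 1.6630e+04 vs Keq = 3.1790e+05 ⇒ Q<K, forward
Step 1:
                  D         J         X
  Initial   0.01349   0.04391     9.851
  Change    -0.0125   -0.0125    0.0125
  Equil   9.8788e-04   0.03141     9.864
  solve Keq expr → x = 0.0125; check Q = 3.1790e+05
Then change container volume by factor 0.8 (V_new/V_old).
Step 2:
                  D         J         X
  Initial  0.001235   0.03926     12.33
  Change  -2.4085e-04 -2.4085e-04 2.4085e-04
  Equil   9.9399e-04   0.03902     12.33
  solve Keq expr → x = 2.4085e-04; check Q = 3.1790e+05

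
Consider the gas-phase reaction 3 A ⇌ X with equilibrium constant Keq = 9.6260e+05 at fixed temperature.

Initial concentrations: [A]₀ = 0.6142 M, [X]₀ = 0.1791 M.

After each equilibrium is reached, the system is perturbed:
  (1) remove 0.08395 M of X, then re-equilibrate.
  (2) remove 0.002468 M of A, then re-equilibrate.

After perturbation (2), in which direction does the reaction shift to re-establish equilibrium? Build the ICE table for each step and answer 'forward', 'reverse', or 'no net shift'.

Q₀ = 0.773 vs Keq = 9.6260e+05 ⇒ Q<K, forward
Step 1:
                   A          X
  I           0.6142     0.1791
  C          -0.6069     0.2023
  E         0.007345     0.3814
  solve Keq expr → x = 0.2023; check Q = 9.6260e+05
Then remove 0.08395 M of X.
Step 2:
                   A          X
  I         0.007345     0.2974
  C       -5.8265e-04 1.9422e-04
  E         0.006762     0.2976
  solve Keq expr → x = 1.9422e-04; check Q = 9.6260e+05
Then remove 0.002468 M of A.
Step 3:
                   A          X
  I         0.004294     0.2976
  C         0.002462 -8.2059e-04
  E         0.006756     0.2968
  solve Keq expr → x = -8.2059e-04; check Q = 9.6260e+05

Direction: reverse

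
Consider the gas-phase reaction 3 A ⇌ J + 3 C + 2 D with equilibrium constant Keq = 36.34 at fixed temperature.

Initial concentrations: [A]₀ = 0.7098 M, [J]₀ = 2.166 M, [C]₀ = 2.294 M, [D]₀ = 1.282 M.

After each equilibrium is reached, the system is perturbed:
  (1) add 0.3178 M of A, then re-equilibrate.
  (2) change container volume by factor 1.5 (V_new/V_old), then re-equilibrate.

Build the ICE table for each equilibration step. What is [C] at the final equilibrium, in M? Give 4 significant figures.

Q₀ = 120.2 vs Keq = 36.34 ⇒ Q>K, reverse
Step 1:
                   A          J          C          D
  Initial     0.7098      2.166      2.294      1.282
  Change      0.1879   -0.06264    -0.1879    -0.1253
  Equil       0.8977      2.103      2.106      1.157
  solve Keq expr → x = -0.06264; check Q = 36.34
Then add 0.3178 M of A.
Step 2:
                   A          J          C          D
  Initial      1.216      2.103      2.106      1.157
  Change      -0.172    0.05734      0.172     0.1147
  Equil        1.044      2.161      2.278      1.271
  solve Keq expr → x = 0.05734; check Q = 36.34
Then change container volume by factor 1.5 (V_new/V_old).
Step 3:
                   A          J          C          D
  Initial     0.6957       1.44      1.519     0.8476
  Change     -0.1442    0.04806     0.1442    0.09611
  Equil       0.5515      1.489      1.663     0.9437
  solve Keq expr → x = 0.04806; check Q = 36.34

[C]_eq = 1.663 M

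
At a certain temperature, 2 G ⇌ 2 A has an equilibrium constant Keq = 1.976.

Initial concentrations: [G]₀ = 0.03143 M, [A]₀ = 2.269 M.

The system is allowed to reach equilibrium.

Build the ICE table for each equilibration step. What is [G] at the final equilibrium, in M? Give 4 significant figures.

[G]_eq = 0.9562 M

Q₀ = 5212 vs Keq = 1.976 ⇒ Q>K, reverse
Step 1:
                   G          A
  init       0.03143      2.269
  Δ           0.9248    -0.9248
  eq          0.9562      1.344
  solve Keq expr → x = -0.4624; check Q = 1.976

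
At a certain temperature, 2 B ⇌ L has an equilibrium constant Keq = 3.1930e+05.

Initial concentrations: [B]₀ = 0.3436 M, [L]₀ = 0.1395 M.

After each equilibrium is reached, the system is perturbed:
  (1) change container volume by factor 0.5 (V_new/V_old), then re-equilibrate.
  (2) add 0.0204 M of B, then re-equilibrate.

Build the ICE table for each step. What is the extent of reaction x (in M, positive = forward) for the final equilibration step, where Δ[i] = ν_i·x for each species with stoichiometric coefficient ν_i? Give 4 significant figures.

x = 0.01019 M

Q₀ = 1.182 vs Keq = 3.1930e+05 ⇒ Q<K, forward
Step 1:
                   B          L
  init        0.3436     0.1395
  Δ          -0.3426     0.1713
  eq      9.8661e-04     0.3108
  solve Keq expr → x = 0.1713; check Q = 3.1930e+05
Then change container volume by factor 0.5 (V_new/V_old).
Step 2:
                   B          L
  init      0.001973     0.6216
  Δ       -5.7762e-04 2.8881e-04
  eq        0.001396     0.6219
  solve Keq expr → x = 2.8881e-04; check Q = 3.1930e+05
Then add 0.0204 M of B.
Step 3:
                   B          L
  init        0.0218     0.6219
  Δ         -0.02039    0.01019
  eq        0.001407     0.6321
  solve Keq expr → x = 0.01019; check Q = 3.1930e+05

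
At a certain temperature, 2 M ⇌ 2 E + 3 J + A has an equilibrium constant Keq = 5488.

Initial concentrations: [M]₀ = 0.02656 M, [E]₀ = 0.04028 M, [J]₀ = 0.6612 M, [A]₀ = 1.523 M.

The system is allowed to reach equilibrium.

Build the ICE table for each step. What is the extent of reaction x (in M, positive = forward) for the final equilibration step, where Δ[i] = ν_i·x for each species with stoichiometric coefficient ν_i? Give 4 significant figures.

x = 0.01296 M

Q₀ = 1.013 vs Keq = 5488 ⇒ Q<K, forward
Step 1:
                  M         E         J         A
  Initial   0.02656   0.04028    0.6612     1.523
  Change   -0.02591   0.02591   0.03887   0.01296
  Equil   6.4862e-04   0.06619    0.7001     1.536
  solve Keq expr → x = 0.01296; check Q = 5488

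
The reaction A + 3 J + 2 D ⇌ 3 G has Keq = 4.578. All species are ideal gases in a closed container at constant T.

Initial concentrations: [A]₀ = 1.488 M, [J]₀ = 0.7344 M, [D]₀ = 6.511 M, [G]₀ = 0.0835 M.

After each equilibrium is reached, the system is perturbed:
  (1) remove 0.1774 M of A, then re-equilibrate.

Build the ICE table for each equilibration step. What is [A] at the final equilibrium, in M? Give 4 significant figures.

Q₀ = 2.3300e-05 vs Keq = 4.578 ⇒ Q<K, forward
Step 1:
                    A           J           D           G
  I             1.488      0.7344       6.511      0.0835
  C            -0.206     -0.6179     -0.4119      0.6179
  E             1.282      0.1165       6.099      0.7014
  solve Keq expr → x = 0.206; check Q = 4.578
Then remove 0.1774 M of A.
Step 2:
                    A           J           D           G
  I             1.105      0.1165       6.099      0.7014
  C          0.001653    0.004959    0.003306   -0.004959
  E             1.106      0.1214       6.102      0.6965
  solve Keq expr → x = -0.001653; check Q = 4.578

[A]_eq = 1.106 M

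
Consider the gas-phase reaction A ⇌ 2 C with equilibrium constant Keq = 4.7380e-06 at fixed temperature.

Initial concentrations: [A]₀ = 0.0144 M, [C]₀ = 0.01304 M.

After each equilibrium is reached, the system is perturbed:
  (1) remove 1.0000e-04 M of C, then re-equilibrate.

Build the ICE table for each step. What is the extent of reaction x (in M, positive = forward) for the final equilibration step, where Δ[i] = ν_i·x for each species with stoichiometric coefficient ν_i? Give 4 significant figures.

Q₀ = 0.01181 vs Keq = 4.7380e-06 ⇒ Q>K, reverse
Step 1:
                  A         C
  init       0.0144   0.01304
  Δ        0.006363  -0.01273
  eq        0.02076 3.1365e-04
  solve Keq expr → x = -0.006363; check Q = 4.7380e-06
Then remove 1.0000e-04 M of C.
Step 2:
                  A         C
  init      0.02076 2.1365e-04
  Δ       -4.9812e-05 9.9624e-05
  eq        0.02071 3.1327e-04
  solve Keq expr → x = 4.9812e-05; check Q = 4.7380e-06

x = 4.9812e-05 M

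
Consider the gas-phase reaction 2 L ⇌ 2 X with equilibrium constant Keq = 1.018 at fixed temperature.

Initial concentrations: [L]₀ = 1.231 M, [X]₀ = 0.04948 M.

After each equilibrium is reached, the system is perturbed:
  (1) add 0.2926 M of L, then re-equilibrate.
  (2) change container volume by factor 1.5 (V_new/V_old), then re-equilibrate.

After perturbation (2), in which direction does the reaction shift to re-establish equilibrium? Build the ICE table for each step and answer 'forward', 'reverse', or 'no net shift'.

Q₀ = 0.001616 vs Keq = 1.018 ⇒ Q<K, forward
Step 1:
                    L           X
  I             1.231     0.04948
  C           -0.5936      0.5936
  E            0.6374      0.6431
  solve Keq expr → x = 0.2968; check Q = 1.018
Then add 0.2926 M of L.
Step 2:
                    L           X
  I              0.93      0.6431
  C            -0.147       0.147
  E             0.783        0.79
  solve Keq expr → x = 0.07348; check Q = 1.018
Then change container volume by factor 1.5 (V_new/V_old).
Step 3:
                    L           X
  I             0.522      0.5267
  C                 0           0
  E             0.522      0.5267
  solve Keq expr → x = 0; check Q = 1.018

Direction: no net shift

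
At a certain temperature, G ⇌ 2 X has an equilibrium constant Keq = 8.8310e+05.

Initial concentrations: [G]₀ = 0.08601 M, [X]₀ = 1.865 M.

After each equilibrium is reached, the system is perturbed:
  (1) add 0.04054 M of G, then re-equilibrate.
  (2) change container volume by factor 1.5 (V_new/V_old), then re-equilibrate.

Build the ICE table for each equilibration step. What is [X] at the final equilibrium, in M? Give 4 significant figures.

Q₀ = 40.44 vs Keq = 8.8310e+05 ⇒ Q<K, forward
Step 1:
                   G          X
  I          0.08601      1.865
  C         -0.08601      0.172
  E       4.6987e-06      2.037
  solve Keq expr → x = 0.08601; check Q = 8.8310e+05
Then add 0.04054 M of G.
Step 2:
                   G          X
  I          0.04054      2.037
  C         -0.04054    0.08108
  E       5.0802e-06      2.118
  solve Keq expr → x = 0.04054; check Q = 8.8310e+05
Then change container volume by factor 1.5 (V_new/V_old).
Step 3:
                   G          X
  I       3.3868e-06      1.412
  C       -1.1289e-06 2.2578e-06
  E       2.2579e-06      1.412
  solve Keq expr → x = 1.1289e-06; check Q = 8.8310e+05

[X]_eq = 1.412 M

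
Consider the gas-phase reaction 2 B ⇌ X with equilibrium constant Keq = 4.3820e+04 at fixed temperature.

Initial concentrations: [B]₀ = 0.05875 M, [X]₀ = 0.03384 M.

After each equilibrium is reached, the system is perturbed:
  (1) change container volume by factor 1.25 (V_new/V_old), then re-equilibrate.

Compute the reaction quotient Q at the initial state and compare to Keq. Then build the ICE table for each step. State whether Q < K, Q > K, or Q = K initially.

Q₀ = 9.804; Q < K (proceeds forward)

Q₀ = 9.804 vs Keq = 4.3820e+04 ⇒ Q<K, forward
Step 1:
                  B         X
  init      0.05875   0.03384
  Δ        -0.05755   0.02878
  eq       0.001195   0.06262
  solve Keq expr → x = 0.02878; check Q = 4.3820e+04
Then change container volume by factor 1.25 (V_new/V_old).
Step 2:
                  B         X
  init    9.5632e-04   0.05009
  Δ       1.1228e-04 -5.6139e-05
  eq       0.001069   0.05004
  solve Keq expr → x = -5.6139e-05; check Q = 4.3820e+04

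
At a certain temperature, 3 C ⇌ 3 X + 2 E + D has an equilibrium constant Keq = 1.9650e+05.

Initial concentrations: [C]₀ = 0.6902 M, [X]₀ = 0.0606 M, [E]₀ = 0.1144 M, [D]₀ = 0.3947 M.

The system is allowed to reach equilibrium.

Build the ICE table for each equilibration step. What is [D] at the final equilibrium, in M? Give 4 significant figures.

Q₀ = 3.4963e-06 vs Keq = 1.9650e+05 ⇒ Q<K, forward
Step 1:
                   C          X          E          D
  I           0.6902     0.0606     0.1144     0.3947
  C          -0.6827     0.6827     0.4551     0.2276
  E           0.0075     0.7433     0.5695     0.6223
  solve Keq expr → x = 0.2276; check Q = 1.9650e+05

[D]_eq = 0.6223 M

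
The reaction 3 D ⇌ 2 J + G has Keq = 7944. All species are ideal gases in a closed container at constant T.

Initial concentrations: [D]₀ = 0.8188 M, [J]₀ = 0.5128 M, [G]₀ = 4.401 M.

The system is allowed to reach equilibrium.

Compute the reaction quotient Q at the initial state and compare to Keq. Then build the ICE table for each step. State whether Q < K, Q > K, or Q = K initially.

Q₀ = 2.108; Q < K (proceeds forward)

Q₀ = 2.108 vs Keq = 7944 ⇒ Q<K, forward
Step 1:
                    D           J           G
  init         0.8188      0.5128       4.401
  Δ            -0.735        0.49       0.245
  eq          0.08378       1.003       4.646
  solve Keq expr → x = 0.245; check Q = 7944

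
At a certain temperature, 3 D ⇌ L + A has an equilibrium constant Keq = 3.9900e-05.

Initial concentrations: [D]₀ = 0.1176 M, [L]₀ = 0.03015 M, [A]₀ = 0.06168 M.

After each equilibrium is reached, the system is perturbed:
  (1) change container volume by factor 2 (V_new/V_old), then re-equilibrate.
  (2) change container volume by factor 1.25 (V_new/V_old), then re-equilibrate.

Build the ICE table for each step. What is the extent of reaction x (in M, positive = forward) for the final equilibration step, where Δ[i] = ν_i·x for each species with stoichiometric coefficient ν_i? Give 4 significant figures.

Q₀ = 1.143 vs Keq = 3.9900e-05 ⇒ Q>K, reverse
Step 1:
                   D          L          A
  Initial     0.1176    0.03015    0.06168
  Change     0.09042   -0.03014   -0.03014
  Equil        0.208 1.1386e-05    0.03154
  solve Keq expr → x = -0.03014; check Q = 3.9900e-05
Then change container volume by factor 2 (V_new/V_old).
Step 2:
                   D          L          A
  Initial      0.104 5.6931e-06    0.01577
  Change  8.5361e-06 -2.8454e-06 -2.8454e-06
  Equil        0.104 2.8478e-06    0.01577
  solve Keq expr → x = -2.8454e-06; check Q = 3.9900e-05
Then change container volume by factor 1.25 (V_new/V_old).
Step 3:
                   D          L          A
  Initial    0.08321 2.2782e-06    0.01261
  Change  1.3665e-06 -4.5549e-07 -4.5549e-07
  Equil      0.08321 1.8227e-06    0.01261
  solve Keq expr → x = -4.5549e-07; check Q = 3.9900e-05

x = -4.5549e-07 M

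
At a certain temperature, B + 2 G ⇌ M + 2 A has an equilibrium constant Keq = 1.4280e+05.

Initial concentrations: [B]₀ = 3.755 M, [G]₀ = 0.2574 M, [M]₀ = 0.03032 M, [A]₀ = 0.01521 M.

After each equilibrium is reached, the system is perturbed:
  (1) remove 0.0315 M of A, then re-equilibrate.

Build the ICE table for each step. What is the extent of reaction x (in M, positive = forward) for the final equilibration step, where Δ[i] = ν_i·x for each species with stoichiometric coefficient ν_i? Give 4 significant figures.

Q₀ = 2.8194e-05 vs Keq = 1.4280e+05 ⇒ Q<K, forward
Step 1:
                   B          G          M          A
  init         3.755     0.2574    0.03032    0.01521
  Δ          -0.1286    -0.2572     0.1286     0.2572
  eq           3.626 1.5095e-04     0.1589     0.2725
  solve Keq expr → x = 0.1286; check Q = 1.4280e+05
Then remove 0.0315 M of A.
Step 2:
                   B          G          M          A
  init         3.626 1.5095e-04     0.1589      0.241
  Δ       -8.7190e-06 -1.7438e-05 8.7190e-06 1.7438e-05
  eq           3.626 1.3351e-04      0.159      0.241
  solve Keq expr → x = 8.7190e-06; check Q = 1.4280e+05

x = 8.7190e-06 M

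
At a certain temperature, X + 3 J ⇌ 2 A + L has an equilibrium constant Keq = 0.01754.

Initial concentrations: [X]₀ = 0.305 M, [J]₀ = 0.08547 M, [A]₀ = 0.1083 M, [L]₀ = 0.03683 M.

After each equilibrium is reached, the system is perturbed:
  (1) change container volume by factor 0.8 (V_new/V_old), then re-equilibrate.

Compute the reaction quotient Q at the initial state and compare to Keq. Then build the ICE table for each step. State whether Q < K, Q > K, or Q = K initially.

Q₀ = 2.268; Q > K (proceeds reverse)

Q₀ = 2.268 vs Keq = 0.01754 ⇒ Q>K, reverse
Step 1:
                   X          J          A          L
  Initial      0.305    0.08547     0.1083    0.03683
  Change     0.02732    0.08197   -0.05465   -0.02732
  Equil       0.3323     0.1674    0.05365   0.009506
  solve Keq expr → x = -0.02732; check Q = 0.01754
Then change container volume by factor 0.8 (V_new/V_old).
Step 2:
                   X          J          A          L
  Initial     0.4154     0.2093    0.06707    0.01188
  Change   -0.001209  -0.003628   0.002419   0.001209
  Equil       0.4142     0.2057    0.06948    0.01309
  solve Keq expr → x = 0.001209; check Q = 0.01754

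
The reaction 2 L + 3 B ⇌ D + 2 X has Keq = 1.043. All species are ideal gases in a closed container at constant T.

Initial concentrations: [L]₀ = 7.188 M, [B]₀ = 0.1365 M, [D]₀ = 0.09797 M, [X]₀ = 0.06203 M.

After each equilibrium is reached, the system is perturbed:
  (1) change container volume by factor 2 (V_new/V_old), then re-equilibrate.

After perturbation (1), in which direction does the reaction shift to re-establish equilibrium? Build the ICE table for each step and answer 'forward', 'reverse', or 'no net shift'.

Direction: reverse

Q₀ = 0.002869 vs Keq = 1.043 ⇒ Q<K, forward
Step 1:
                   L          B          D          X
  init         7.188     0.1365    0.09797    0.06203
  Δ         -0.06782    -0.1017    0.03391    0.06782
  eq            7.12    0.03477     0.1319     0.1298
  solve Keq expr → x = 0.03391; check Q = 1.043
Then change container volume by factor 2 (V_new/V_old).
Step 2:
                   L          B          D          X
  init          3.56    0.01739    0.06594    0.06492
  Δ         0.005494   0.008241  -0.002747  -0.005494
  eq           3.566    0.02563    0.06319    0.05943
  solve Keq expr → x = -0.002747; check Q = 1.043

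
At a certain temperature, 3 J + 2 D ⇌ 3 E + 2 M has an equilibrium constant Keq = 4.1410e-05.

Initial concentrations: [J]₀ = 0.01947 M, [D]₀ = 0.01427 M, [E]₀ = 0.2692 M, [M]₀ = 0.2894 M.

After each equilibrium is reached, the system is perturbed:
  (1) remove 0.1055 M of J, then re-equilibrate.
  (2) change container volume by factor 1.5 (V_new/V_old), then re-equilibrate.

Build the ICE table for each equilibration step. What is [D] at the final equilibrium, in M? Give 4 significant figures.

[D]_eq = 0.1254 M

Q₀ = 1.0871e+06 vs Keq = 4.1410e-05 ⇒ Q>K, reverse
Step 1:
                    J           D           E           M
  Initial     0.01947     0.01427      0.2692      0.2894
  Change       0.2564      0.1709     -0.2564     -0.1709
  Equil        0.2758      0.1852     0.01285      0.1185
  solve Keq expr → x = -0.08545; check Q = 4.1410e-05
Then remove 0.1055 M of J.
Step 2:
                    J           D           E           M
  Initial      0.1703      0.1852     0.01285      0.1185
  Change     0.004478    0.002985   -0.004478   -0.002985
  Equil        0.1748      0.1882    0.008372      0.1155
  solve Keq expr → x = -0.001493; check Q = 4.1410e-05
Then change container volume by factor 1.5 (V_new/V_old).
Step 3:
                    J           D           E           M
  Initial      0.1165      0.1254    0.005581     0.07701
  Change            0           0           0           0
  Equil        0.1165      0.1254    0.005581     0.07701
  solve Keq expr → x = 0; check Q = 4.1410e-05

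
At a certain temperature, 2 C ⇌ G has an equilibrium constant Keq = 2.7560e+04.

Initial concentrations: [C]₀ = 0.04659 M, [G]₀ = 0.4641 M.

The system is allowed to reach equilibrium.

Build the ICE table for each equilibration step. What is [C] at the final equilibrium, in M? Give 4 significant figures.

[C]_eq = 0.004196 M

Q₀ = 213.8 vs Keq = 2.7560e+04 ⇒ Q<K, forward
Step 1:
                  C         G
  Initial   0.04659    0.4641
  Change   -0.04239    0.0212
  Equil    0.004196    0.4853
  solve Keq expr → x = 0.0212; check Q = 2.7560e+04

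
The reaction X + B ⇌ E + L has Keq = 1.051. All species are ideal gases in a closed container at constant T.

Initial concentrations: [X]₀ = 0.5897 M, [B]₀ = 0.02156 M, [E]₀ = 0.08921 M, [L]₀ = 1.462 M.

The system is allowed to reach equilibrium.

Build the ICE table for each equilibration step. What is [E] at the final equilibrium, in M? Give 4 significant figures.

Q₀ = 10.26 vs Keq = 1.051 ⇒ Q>K, reverse
Step 1:
                   X          B          E          L
  init        0.5897    0.02156    0.08921      1.462
  Δ           0.0533     0.0533    -0.0533    -0.0533
  eq           0.643    0.07486    0.03591      1.409
  solve Keq expr → x = -0.0533; check Q = 1.051

[E]_eq = 0.03591 M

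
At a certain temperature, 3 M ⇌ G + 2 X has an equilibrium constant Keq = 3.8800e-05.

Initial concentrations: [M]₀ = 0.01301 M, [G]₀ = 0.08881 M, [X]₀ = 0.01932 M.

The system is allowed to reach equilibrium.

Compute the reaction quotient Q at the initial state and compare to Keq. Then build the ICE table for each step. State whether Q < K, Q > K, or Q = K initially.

Q₀ = 15.05 vs Keq = 3.8800e-05 ⇒ Q>K, reverse
Step 1:
                  M         G         X
  Initial   0.01301   0.08881   0.01932
  Change     0.0287 -0.009566  -0.01913
  Equil     0.04171   0.07924 1.8847e-04
  solve Keq expr → x = -0.009566; check Q = 3.8800e-05

Q₀ = 15.05; Q > K (proceeds reverse)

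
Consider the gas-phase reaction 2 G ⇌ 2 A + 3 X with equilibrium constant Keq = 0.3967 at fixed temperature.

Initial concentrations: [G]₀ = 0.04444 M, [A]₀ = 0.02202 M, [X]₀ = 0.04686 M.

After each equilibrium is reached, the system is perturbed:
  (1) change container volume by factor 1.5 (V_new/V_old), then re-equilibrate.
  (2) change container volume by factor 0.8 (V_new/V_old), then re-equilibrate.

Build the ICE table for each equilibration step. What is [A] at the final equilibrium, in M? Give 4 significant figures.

[A]_eq = 0.05307 M

Q₀ = 2.5263e-05 vs Keq = 0.3967 ⇒ Q<K, forward
Step 1:
                  G         A         X
  init      0.04444   0.02202   0.04686
  Δ        -0.04089   0.04089   0.06133
  eq       0.003554   0.06291    0.1082
  solve Keq expr → x = 0.02044; check Q = 0.3967
Then change container volume by factor 1.5 (V_new/V_old).
Step 2:
                  G         A         X
  init     0.002369   0.04194   0.07213
  Δ       -0.001007  0.001007   0.00151
  eq       0.001362   0.04294   0.07364
  solve Keq expr → x = 5.0350e-04; check Q = 0.3967
Then change container volume by factor 0.8 (V_new/V_old).
Step 3:
                  G         A         X
  init     0.001703   0.05368   0.09205
  Δ       6.1453e-04 -6.1453e-04 -9.2179e-04
  eq       0.002318   0.05307   0.09112
  solve Keq expr → x = -3.0726e-04; check Q = 0.3967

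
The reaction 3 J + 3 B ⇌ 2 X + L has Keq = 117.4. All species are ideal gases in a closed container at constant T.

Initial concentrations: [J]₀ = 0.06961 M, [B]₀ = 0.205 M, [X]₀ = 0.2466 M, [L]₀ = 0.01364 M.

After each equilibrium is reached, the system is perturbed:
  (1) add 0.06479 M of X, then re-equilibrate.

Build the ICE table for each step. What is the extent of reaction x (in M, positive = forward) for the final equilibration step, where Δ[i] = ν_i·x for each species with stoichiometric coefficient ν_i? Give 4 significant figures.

Q₀ = 285.4 vs Keq = 117.4 ⇒ Q>K, reverse
Step 1:
                   J          B          X          L
  I          0.06961      0.205     0.2466    0.01364
  C          0.01009    0.01009  -0.006725  -0.003363
  E           0.0797     0.2151     0.2399    0.01028
  solve Keq expr → x = -0.003363; check Q = 117.4
Then add 0.06479 M of X.
Step 2:
                   J          B          X          L
  I           0.0797     0.2151     0.3047    0.01028
  C         0.005301   0.005301  -0.003534  -0.001767
  E            0.085     0.2204     0.3011   0.008511
  solve Keq expr → x = -0.001767; check Q = 117.4

x = -0.001767 M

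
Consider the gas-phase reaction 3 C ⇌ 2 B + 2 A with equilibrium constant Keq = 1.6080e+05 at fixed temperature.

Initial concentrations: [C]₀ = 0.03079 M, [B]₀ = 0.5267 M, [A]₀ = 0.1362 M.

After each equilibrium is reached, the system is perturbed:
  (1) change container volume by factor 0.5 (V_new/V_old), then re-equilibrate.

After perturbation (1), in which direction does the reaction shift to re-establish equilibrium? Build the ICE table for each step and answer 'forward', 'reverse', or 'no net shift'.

Direction: reverse

Q₀ = 176.3 vs Keq = 1.6080e+05 ⇒ Q<K, forward
Step 1:
                  C         B         A
  Initial   0.03079    0.5267    0.1362
  Change   -0.02726   0.01817   0.01817
  Equil     0.00353    0.5449    0.1544
  solve Keq expr → x = 0.009087; check Q = 1.6080e+05
Then change container volume by factor 0.5 (V_new/V_old).
Step 2:
                  C         B         A
  Initial  0.007061      1.09    0.3087
  Change   0.001806 -0.001204 -0.001204
  Equil    0.008866     1.089    0.3075
  solve Keq expr → x = -6.0185e-04; check Q = 1.6080e+05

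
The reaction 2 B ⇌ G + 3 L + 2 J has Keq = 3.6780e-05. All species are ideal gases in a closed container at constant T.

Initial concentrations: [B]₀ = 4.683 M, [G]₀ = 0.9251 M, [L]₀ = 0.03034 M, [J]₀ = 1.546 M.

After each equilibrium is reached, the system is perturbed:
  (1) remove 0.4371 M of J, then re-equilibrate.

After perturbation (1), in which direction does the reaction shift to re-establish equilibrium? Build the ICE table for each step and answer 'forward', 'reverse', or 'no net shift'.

Direction: forward

Q₀ = 2.8158e-06 vs Keq = 3.6780e-05 ⇒ Q<K, forward
Step 1:
                   B          G          L          J
  Initial      4.683     0.9251    0.03034      1.546
  Change    -0.02647    0.01324    0.03971    0.02647
  Equil        4.657     0.9383    0.07005      1.572
  solve Keq expr → x = 0.01324; check Q = 3.6780e-05
Then remove 0.4371 M of J.
Step 2:
                   B          G          L          J
  Initial      4.657     0.9383    0.07005      1.135
  Change    -0.01076   0.005381    0.01614    0.01076
  Equil        4.646     0.9437    0.08619      1.146
  solve Keq expr → x = 0.005381; check Q = 3.6780e-05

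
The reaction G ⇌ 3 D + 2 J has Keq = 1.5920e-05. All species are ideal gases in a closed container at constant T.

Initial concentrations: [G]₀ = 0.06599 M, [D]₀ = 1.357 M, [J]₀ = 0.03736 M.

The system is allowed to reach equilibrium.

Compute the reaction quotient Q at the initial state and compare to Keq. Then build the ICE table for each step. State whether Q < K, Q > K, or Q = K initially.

Q₀ = 0.05285; Q > K (proceeds reverse)

Q₀ = 0.05285 vs Keq = 1.5920e-05 ⇒ Q>K, reverse
Step 1:
                   G          D          J
  init       0.06599      1.357    0.03736
  Δ          0.01829   -0.05487   -0.03658
  eq         0.08428      1.302 7.7957e-04
  solve Keq expr → x = -0.01829; check Q = 1.5920e-05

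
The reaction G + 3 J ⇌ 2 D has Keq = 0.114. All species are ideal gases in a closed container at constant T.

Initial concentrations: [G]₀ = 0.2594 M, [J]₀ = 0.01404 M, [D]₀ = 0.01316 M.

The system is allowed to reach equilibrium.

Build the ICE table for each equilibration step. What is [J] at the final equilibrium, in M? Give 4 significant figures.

Q₀ = 241.2 vs Keq = 0.114 ⇒ Q>K, reverse
Step 1:
                   G          J          D
  I           0.2594    0.01404    0.01316
  C         0.006076    0.01823   -0.01215
  E           0.2655    0.03227   0.001008
  solve Keq expr → x = -0.006076; check Q = 0.114

[J]_eq = 0.03227 M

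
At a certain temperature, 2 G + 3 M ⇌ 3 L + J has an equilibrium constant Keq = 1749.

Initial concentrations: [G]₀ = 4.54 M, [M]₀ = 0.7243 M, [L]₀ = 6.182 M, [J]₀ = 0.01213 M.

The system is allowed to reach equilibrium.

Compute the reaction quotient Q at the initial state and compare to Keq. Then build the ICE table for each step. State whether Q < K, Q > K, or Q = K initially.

Q₀ = 0.3659; Q < K (proceeds forward)

Q₀ = 0.3659 vs Keq = 1749 ⇒ Q<K, forward
Step 1:
                  G         M         L         J
  Initial      4.54    0.7243     6.182   0.01213
  Change    -0.3964   -0.5946    0.5946    0.1982
  Equil       4.144    0.1297     6.777    0.2103
  solve Keq expr → x = 0.1982; check Q = 1749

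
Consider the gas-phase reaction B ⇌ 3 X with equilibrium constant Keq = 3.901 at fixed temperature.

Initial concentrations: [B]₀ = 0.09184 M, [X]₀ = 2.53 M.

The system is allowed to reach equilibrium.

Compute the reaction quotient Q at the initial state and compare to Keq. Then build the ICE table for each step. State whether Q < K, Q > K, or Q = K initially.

Q₀ = 176.3 vs Keq = 3.901 ⇒ Q>K, reverse
Step 1:
                   B          X
  I          0.09184       2.53
  C           0.4228     -1.268
  E           0.5147      1.262
  solve Keq expr → x = -0.4228; check Q = 3.901

Q₀ = 176.3; Q > K (proceeds reverse)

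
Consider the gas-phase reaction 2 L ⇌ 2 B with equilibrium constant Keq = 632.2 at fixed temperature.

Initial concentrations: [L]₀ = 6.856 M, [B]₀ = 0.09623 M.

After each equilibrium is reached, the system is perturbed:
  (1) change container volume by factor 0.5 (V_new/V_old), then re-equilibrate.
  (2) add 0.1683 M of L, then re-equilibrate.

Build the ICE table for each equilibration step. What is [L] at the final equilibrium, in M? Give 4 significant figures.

Q₀ = 1.9701e-04 vs Keq = 632.2 ⇒ Q<K, forward
Step 1:
                  L         B
  init        6.856   0.09623
  Δ           -6.59      6.59
  eq         0.2659     6.686
  solve Keq expr → x = 3.295; check Q = 632.2
Then change container volume by factor 0.5 (V_new/V_old).
Step 2:
                  L         B
  init       0.5318     13.37
  Δ               0         0
  eq         0.5318     13.37
  solve Keq expr → x = 0; check Q = 632.2
Then add 0.1683 M of L.
Step 3:
                  L         B
  init       0.7001     13.37
  Δ         -0.1619    0.1619
  eq         0.5383     13.53
  solve Keq expr → x = 0.08093; check Q = 632.2

[L]_eq = 0.5383 M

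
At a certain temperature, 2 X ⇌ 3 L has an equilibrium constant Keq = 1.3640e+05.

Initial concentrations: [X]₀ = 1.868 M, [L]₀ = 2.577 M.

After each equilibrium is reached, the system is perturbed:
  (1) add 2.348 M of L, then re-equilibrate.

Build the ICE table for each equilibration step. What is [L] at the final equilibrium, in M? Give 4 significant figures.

Q₀ = 4.904 vs Keq = 1.3640e+05 ⇒ Q<K, forward
Step 1:
                    X           L
  Initial       1.868       2.577
  Change       -1.835       2.752
  Equil       0.03331       5.329
  solve Keq expr → x = 0.9173; check Q = 1.3640e+05
Then add 2.348 M of L.
Step 2:
                    X           L
  Initial     0.03331       7.677
  Change      0.02388    -0.03582
  Equil       0.05719       7.641
  solve Keq expr → x = -0.01194; check Q = 1.3640e+05

[L]_eq = 7.641 M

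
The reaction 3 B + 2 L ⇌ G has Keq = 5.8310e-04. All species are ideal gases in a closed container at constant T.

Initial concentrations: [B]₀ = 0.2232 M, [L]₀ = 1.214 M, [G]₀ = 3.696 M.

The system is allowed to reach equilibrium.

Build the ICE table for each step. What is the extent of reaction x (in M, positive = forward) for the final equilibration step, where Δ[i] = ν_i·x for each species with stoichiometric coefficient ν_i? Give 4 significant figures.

x = -1.721 M

Q₀ = 225.5 vs Keq = 5.8310e-04 ⇒ Q>K, reverse
Step 1:
                    B           L           G
  init         0.2232       1.214       3.696
  Δ             5.163       3.442      -1.721
  eq            5.386       4.656       1.975
  solve Keq expr → x = -1.721; check Q = 5.8310e-04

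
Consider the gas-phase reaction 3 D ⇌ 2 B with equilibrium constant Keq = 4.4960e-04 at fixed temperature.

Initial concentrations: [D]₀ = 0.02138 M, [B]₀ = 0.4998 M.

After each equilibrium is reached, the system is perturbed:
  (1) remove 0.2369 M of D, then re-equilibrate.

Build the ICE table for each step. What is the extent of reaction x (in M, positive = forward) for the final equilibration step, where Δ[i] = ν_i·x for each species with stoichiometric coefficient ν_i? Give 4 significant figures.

x = -0.002891 M

Q₀ = 2.5561e+04 vs Keq = 4.4960e-04 ⇒ Q>K, reverse
Step 1:
                    D           B
  Initial     0.02138      0.4998
  Change        0.729      -0.486
  Equil        0.7504     0.01378
  solve Keq expr → x = -0.243; check Q = 4.4960e-04
Then remove 0.2369 M of D.
Step 2:
                    D           B
  Initial      0.5135     0.01378
  Change     0.008674   -0.005782
  Equil        0.5222    0.008001
  solve Keq expr → x = -0.002891; check Q = 4.4960e-04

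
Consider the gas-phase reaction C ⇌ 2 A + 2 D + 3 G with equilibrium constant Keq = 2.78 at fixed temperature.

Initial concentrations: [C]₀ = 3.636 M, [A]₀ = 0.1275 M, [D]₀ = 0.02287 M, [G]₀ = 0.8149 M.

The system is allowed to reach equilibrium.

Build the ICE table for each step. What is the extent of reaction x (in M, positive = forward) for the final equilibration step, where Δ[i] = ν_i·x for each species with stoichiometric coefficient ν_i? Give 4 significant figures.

Q₀ = 1.2654e-06 vs Keq = 2.78 ⇒ Q<K, forward
Step 1:
                    C           A           D           G
  Initial       3.636      0.1275     0.02287      0.8149
  Change      -0.4477      0.8953      0.8953       1.343
  Equil         3.188       1.023      0.9182       2.158
  solve Keq expr → x = 0.4477; check Q = 2.78

x = 0.4477 M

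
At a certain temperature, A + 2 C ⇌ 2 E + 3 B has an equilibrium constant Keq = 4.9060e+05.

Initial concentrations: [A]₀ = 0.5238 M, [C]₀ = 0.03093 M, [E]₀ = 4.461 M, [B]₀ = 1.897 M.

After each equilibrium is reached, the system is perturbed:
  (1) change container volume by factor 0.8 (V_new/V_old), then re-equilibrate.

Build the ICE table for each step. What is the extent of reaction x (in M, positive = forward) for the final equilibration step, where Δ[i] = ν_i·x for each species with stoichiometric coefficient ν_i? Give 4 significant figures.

x = -0.003456 M

Q₀ = 2.7111e+05 vs Keq = 4.9060e+05 ⇒ Q<K, forward
Step 1:
                   A          C          E          B
  Initial     0.5238    0.03093      4.461      1.897
  Change   -0.003803  -0.007605   0.007605    0.01141
  Equil         0.52    0.02332      4.469      1.908
  solve Keq expr → x = 0.003803; check Q = 4.9060e+05
Then change container volume by factor 0.8 (V_new/V_old).
Step 2:
                   A          C          E          B
  Initial       0.65    0.02916      5.586      2.386
  Change    0.003456   0.006911  -0.006911   -0.01037
  Equil       0.6535    0.03607      5.579      2.375
  solve Keq expr → x = -0.003456; check Q = 4.9060e+05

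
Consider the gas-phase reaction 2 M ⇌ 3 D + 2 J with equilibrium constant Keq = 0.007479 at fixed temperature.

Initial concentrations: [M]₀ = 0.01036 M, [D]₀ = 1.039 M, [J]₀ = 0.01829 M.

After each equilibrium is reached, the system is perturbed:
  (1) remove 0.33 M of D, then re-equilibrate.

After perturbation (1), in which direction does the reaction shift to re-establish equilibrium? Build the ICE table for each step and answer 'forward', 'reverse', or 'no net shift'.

Direction: forward

Q₀ = 3.496 vs Keq = 0.007479 ⇒ Q>K, reverse
Step 1:
                   M          D          J
  I          0.01036      1.039    0.01829
  C          0.01606   -0.02408   -0.01606
  E          0.02642      1.015   0.002234
  solve Keq expr → x = -0.008028; check Q = 0.007479
Then remove 0.33 M of D.
Step 2:
                   M          D          J
  I          0.02642     0.6849   0.002234
  C        -0.001542   0.002312   0.001542
  E          0.02487     0.6872   0.003776
  solve Keq expr → x = 7.7079e-04; check Q = 0.007479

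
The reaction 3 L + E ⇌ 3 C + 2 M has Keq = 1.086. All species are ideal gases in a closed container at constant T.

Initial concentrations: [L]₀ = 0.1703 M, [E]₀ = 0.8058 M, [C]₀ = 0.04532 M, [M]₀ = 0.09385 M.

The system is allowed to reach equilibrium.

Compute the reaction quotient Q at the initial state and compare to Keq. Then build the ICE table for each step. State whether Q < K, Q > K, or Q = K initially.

Q₀ = 2.0600e-04 vs Keq = 1.086 ⇒ Q<K, forward
Step 1:
                    L           E           C           M
  Initial      0.1703      0.8058     0.04532     0.09385
  Change       -0.117    -0.03899       0.117     0.07799
  Equil       0.05332      0.7668      0.1623      0.1718
  solve Keq expr → x = 0.03899; check Q = 1.086

Q₀ = 2.0600e-04; Q < K (proceeds forward)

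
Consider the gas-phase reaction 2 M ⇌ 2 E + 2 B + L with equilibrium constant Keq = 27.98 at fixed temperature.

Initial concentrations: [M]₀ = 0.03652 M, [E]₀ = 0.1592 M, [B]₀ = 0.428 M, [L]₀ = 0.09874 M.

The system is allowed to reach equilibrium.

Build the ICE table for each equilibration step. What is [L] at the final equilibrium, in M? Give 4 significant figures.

[L]_eq = 0.1142 M

Q₀ = 0.3437 vs Keq = 27.98 ⇒ Q<K, forward
Step 1:
                   M          E          B          L
  I          0.03652     0.1592      0.428    0.09874
  C         -0.03094    0.03094    0.03094    0.01547
  E         0.005575     0.1901     0.4589     0.1142
  solve Keq expr → x = 0.01547; check Q = 27.98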